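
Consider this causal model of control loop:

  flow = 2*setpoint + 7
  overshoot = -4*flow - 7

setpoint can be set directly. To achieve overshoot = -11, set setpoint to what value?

setpoint = -3

Substituting into the overshoot equation gives overshoot = -8*setpoint - 35.
Solve -8*setpoint - 35 = -11: setpoint = (-11 + 35) / -8 = -3.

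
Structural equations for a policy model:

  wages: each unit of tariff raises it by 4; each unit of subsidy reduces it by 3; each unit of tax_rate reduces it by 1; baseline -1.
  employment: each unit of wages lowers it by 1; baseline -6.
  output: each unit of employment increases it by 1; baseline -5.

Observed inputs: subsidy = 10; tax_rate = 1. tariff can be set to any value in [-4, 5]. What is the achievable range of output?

Substituting into the wages equation gives wages = 4*tariff - 32.
Substituting into the employment equation gives employment = -4*tariff + 26.
Substituting into the output equation gives output = -4*tariff + 21.
Linear in tariff, so extremes are at the endpoints: tariff = -4 gives output = 37; tariff = 5 gives output = 1.

1 to 37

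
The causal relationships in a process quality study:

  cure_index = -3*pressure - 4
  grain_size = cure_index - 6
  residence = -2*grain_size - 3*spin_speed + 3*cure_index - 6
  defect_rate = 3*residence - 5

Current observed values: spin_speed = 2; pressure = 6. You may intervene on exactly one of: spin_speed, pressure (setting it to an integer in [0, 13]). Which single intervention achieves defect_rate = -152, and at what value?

Intervening on spin_speed: with other inputs at their observed values, defect_rate = -9*spin_speed - 53. Solving for -152 gives spin_speed = 11, within [0, 13].
Intervening on pressure: defect_rate = -9*pressure - 17. Reaching -152 requires pressure = 15, outside [0, 13].

set spin_speed = 11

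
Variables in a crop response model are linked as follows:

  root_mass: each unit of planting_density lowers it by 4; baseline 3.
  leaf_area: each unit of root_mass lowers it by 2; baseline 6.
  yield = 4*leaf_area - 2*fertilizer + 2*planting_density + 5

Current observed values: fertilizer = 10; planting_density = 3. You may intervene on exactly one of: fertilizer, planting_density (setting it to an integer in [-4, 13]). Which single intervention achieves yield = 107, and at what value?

Intervening on fertilizer: with other inputs at their observed values, yield = -2*fertilizer + 107. Solving for 107 gives fertilizer = 0, within [-4, 13].
Intervening on planting_density: yield = 34*planting_density - 15. Reaching 107 requires planting_density = 61/17, not an integer.

set fertilizer = 0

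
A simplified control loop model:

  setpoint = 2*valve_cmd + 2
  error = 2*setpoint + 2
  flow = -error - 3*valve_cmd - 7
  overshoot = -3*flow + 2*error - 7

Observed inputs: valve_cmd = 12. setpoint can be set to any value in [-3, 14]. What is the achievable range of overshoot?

Intervening on setpoint fixes its value directly, overriding its dependence on valve_cmd.
Substituting into the flow equation gives flow = -2*setpoint - 45.
overshoot becomes 10*setpoint + 132.
Linear in setpoint, so extremes are at the endpoints: setpoint = -3 gives overshoot = 102; setpoint = 14 gives overshoot = 272.

102 to 272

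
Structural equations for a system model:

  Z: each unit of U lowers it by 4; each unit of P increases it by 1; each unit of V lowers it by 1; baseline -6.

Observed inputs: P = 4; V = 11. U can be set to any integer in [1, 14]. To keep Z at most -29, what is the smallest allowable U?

U = 4

Substituting into the Z equation gives Z = -4*U - 13.
Require -4*U - 13 ≤ -29, so U ≥ 4.
The smallest integer in [1, 14] satisfying this is 4.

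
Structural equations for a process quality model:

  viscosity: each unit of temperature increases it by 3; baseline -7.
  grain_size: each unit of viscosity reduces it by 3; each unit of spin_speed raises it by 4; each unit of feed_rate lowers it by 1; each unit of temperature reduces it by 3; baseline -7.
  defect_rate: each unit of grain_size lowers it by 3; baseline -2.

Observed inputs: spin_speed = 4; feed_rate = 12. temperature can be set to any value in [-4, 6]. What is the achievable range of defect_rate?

-200 to 160

Substituting into the grain_size equation gives grain_size = -12*temperature + 18.
This gives defect_rate = 36*temperature - 56.
Linear in temperature, so extremes are at the endpoints: temperature = -4 gives defect_rate = -200; temperature = 6 gives defect_rate = 160.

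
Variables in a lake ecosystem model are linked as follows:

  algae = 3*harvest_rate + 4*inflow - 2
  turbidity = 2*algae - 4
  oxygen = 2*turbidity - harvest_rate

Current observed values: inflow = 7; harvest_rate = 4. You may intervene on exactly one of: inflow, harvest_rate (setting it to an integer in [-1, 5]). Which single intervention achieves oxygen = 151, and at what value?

Intervening on inflow: oxygen = 16*inflow + 28. Reaching 151 requires inflow = 123/16, not an integer.
Intervening on harvest_rate: with other inputs at their observed values, oxygen = 11*harvest_rate + 96. Solving for 151 gives harvest_rate = 5, within [-1, 5].

set harvest_rate = 5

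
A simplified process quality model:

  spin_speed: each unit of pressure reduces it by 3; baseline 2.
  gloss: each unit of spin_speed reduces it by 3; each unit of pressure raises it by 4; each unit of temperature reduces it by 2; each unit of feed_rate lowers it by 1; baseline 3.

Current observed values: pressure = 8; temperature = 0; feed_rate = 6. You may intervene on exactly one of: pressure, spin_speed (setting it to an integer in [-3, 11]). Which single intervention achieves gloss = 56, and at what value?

set pressure = 5

Intervening on pressure: with other inputs at their observed values, gloss = 13*pressure - 9. Solving for 56 gives pressure = 5, within [-3, 11].
Intervening on spin_speed: gloss = -3*spin_speed + 29. Reaching 56 requires spin_speed = -9, outside [-3, 11].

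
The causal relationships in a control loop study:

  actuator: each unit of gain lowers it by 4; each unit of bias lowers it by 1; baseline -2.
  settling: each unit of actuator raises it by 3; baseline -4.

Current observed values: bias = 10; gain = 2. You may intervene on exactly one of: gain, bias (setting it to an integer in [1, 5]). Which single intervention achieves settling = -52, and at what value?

set gain = 1

Intervening on gain: with other inputs at their observed values, settling = -12*gain - 40. Solving for -52 gives gain = 1, within [1, 5].
Intervening on bias: settling = -3*bias - 34. Reaching -52 requires bias = 6, outside [1, 5].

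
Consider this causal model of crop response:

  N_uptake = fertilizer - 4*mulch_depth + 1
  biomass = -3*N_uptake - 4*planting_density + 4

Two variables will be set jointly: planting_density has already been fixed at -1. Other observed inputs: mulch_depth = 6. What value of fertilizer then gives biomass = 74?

fertilizer = 1

With planting_density held at -1:
Substituting into the N_uptake equation gives N_uptake = fertilizer - 23.
Substituting into the biomass equation gives biomass = -3*fertilizer + 77.
Solve -3*fertilizer + 77 = 74: fertilizer = (74 - 77) / -3 = 1.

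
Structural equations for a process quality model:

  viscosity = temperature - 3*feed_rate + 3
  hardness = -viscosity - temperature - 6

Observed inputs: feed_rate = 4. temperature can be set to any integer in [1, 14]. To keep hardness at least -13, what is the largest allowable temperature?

temperature = 8

Substituting into the viscosity equation gives viscosity = temperature - 9.
So hardness = -2*temperature + 3.
Require -2*temperature + 3 ≥ -13, so temperature ≤ 8.
The largest integer in [1, 14] satisfying this is 8.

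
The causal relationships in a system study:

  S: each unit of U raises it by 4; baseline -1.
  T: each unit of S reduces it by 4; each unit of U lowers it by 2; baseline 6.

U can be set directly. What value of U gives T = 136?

U = -7

Substituting into the T equation gives T = -18*U + 10.
Solve -18*U + 10 = 136: U = (136 - 10) / -18 = -7.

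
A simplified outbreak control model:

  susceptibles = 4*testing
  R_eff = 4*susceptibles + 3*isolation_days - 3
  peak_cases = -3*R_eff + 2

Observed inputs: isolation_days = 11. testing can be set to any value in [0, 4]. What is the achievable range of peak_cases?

-280 to -88

Substituting into the R_eff equation gives R_eff = 16*testing + 30.
So peak_cases = -48*testing - 88.
Linear in testing, so extremes are at the endpoints: testing = 0 gives peak_cases = -88; testing = 4 gives peak_cases = -280.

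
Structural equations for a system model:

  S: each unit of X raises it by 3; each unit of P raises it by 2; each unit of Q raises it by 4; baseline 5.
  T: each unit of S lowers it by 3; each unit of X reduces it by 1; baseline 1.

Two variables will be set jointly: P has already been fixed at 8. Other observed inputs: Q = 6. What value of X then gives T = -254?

X = 12

With P held at 8:
Substituting into the S equation gives S = 3*X + 45.
Substituting into the T equation gives T = -10*X - 134.
Solve -10*X - 134 = -254: X = (-254 + 134) / -10 = 12.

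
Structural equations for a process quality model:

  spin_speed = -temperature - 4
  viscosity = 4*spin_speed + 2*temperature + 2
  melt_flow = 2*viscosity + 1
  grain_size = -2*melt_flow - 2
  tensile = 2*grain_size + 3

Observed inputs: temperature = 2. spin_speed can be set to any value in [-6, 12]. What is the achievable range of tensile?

-437 to 139

Intervening on spin_speed fixes its value directly, overriding its dependence on temperature.
Substituting into the viscosity equation gives viscosity = 4*spin_speed + 6.
So melt_flow = 8*spin_speed + 13.
Substituting into the grain_size equation gives grain_size = -16*spin_speed - 28.
This gives tensile = -32*spin_speed - 53.
Linear in spin_speed, so extremes are at the endpoints: spin_speed = -6 gives tensile = 139; spin_speed = 12 gives tensile = -437.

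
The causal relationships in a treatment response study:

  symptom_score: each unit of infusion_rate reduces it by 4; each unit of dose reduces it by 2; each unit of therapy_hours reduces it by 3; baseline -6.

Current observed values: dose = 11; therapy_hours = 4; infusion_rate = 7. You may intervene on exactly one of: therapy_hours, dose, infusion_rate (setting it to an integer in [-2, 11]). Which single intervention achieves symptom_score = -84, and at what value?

set infusion_rate = 11

Intervening on therapy_hours: symptom_score = -3*therapy_hours - 56. Reaching -84 requires therapy_hours = 28/3, not an integer.
Intervening on dose: symptom_score = -2*dose - 46. Reaching -84 requires dose = 19, outside [-2, 11].
Intervening on infusion_rate: with other inputs at their observed values, symptom_score = -4*infusion_rate - 40. Solving for -84 gives infusion_rate = 11, within [-2, 11].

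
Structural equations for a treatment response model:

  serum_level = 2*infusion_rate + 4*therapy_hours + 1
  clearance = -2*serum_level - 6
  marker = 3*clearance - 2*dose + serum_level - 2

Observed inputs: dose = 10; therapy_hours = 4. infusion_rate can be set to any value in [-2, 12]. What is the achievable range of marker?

Substituting into the serum_level equation gives serum_level = 2*infusion_rate + 17.
Substituting into the clearance equation gives clearance = -4*infusion_rate - 40.
Substituting into the marker equation gives marker = -10*infusion_rate - 125.
Linear in infusion_rate, so extremes are at the endpoints: infusion_rate = -2 gives marker = -105; infusion_rate = 12 gives marker = -245.

-245 to -105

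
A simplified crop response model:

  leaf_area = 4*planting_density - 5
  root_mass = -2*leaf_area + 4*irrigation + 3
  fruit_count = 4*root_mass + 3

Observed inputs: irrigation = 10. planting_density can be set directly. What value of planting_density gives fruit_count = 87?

Substituting into the root_mass equation gives root_mass = -8*planting_density + 53.
This gives fruit_count = -32*planting_density + 215.
Solve -32*planting_density + 215 = 87: planting_density = (87 - 215) / -32 = 4.

planting_density = 4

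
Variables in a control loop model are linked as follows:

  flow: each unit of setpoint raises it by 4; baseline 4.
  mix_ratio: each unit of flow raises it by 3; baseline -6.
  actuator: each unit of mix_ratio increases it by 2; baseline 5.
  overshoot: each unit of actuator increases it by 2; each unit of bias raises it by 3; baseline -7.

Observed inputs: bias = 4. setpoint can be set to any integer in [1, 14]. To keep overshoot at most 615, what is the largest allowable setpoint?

setpoint = 12

Substituting into the mix_ratio equation gives mix_ratio = 12*setpoint + 6.
So actuator = 24*setpoint + 17.
This gives overshoot = 48*setpoint + 39.
Require 48*setpoint + 39 ≤ 615, so setpoint ≤ 12.
The largest integer in [1, 14] satisfying this is 12.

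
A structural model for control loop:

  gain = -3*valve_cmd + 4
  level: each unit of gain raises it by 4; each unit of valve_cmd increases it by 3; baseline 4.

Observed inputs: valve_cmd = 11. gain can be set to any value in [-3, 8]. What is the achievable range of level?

25 to 69

Intervening on gain fixes its value directly, overriding its dependence on valve_cmd.
Substituting into the level equation gives level = 4*gain + 37.
Linear in gain, so extremes are at the endpoints: gain = -3 gives level = 25; gain = 8 gives level = 69.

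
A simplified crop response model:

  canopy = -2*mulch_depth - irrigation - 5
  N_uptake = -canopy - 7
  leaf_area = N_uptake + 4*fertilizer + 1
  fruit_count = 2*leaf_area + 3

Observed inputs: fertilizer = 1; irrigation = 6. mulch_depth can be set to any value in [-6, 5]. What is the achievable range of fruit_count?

-3 to 41

Substituting into the canopy equation gives canopy = -2*mulch_depth - 11.
Substituting into the N_uptake equation gives N_uptake = 2*mulch_depth + 4.
This gives leaf_area = 2*mulch_depth + 9.
Substituting into the fruit_count equation gives fruit_count = 4*mulch_depth + 21.
Linear in mulch_depth, so extremes are at the endpoints: mulch_depth = -6 gives fruit_count = -3; mulch_depth = 5 gives fruit_count = 41.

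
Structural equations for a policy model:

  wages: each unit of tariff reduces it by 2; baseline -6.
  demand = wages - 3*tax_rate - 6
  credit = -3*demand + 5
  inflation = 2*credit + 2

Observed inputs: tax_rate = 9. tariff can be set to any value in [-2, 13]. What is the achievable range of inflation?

Substituting into the demand equation gives demand = -2*tariff - 39.
Substituting into the credit equation gives credit = 6*tariff + 122.
Substituting into the inflation equation gives inflation = 12*tariff + 246.
Linear in tariff, so extremes are at the endpoints: tariff = -2 gives inflation = 222; tariff = 13 gives inflation = 402.

222 to 402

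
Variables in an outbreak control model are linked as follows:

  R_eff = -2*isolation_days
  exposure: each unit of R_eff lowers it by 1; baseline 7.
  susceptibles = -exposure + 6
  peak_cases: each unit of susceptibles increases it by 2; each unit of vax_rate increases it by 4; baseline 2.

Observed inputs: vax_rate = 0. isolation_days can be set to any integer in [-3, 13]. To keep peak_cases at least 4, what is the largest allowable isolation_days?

Substituting into the exposure equation gives exposure = 2*isolation_days + 7.
Substituting into the susceptibles equation gives susceptibles = -2*isolation_days - 1.
peak_cases becomes -4*isolation_days.
Require -4*isolation_days ≥ 4, so isolation_days ≤ -1.
The largest integer in [-3, 13] satisfying this is -1.

isolation_days = -1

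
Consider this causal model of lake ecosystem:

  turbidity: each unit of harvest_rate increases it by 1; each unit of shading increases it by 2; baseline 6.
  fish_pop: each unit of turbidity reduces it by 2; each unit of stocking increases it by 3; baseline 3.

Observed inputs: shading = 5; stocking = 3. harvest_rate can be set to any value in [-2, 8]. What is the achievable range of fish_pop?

-36 to -16

Substituting into the turbidity equation gives turbidity = harvest_rate + 16.
So fish_pop = -2*harvest_rate - 20.
Linear in harvest_rate, so extremes are at the endpoints: harvest_rate = -2 gives fish_pop = -16; harvest_rate = 8 gives fish_pop = -36.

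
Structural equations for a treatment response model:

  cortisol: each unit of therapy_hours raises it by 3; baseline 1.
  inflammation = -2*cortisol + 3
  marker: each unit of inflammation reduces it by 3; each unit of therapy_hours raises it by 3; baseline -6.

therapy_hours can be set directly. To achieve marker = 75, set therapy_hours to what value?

therapy_hours = 4

Substituting into the inflammation equation gives inflammation = -6*therapy_hours + 1.
marker becomes 21*therapy_hours - 9.
Solve 21*therapy_hours - 9 = 75: therapy_hours = (75 + 9) / 21 = 4.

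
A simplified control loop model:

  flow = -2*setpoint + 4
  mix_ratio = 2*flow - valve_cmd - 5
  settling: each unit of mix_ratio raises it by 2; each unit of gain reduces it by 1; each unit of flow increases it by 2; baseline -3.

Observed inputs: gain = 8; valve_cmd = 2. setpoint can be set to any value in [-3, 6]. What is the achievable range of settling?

Substituting into the mix_ratio equation gives mix_ratio = -4*setpoint + 1.
Substituting into the settling equation gives settling = -12*setpoint - 1.
Linear in setpoint, so extremes are at the endpoints: setpoint = -3 gives settling = 35; setpoint = 6 gives settling = -73.

-73 to 35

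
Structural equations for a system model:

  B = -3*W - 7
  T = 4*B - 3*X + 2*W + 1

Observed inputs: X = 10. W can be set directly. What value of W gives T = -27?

W = -3

Substituting into the T equation gives T = -10*W - 57.
Solve -10*W - 57 = -27: W = (-27 + 57) / -10 = -3.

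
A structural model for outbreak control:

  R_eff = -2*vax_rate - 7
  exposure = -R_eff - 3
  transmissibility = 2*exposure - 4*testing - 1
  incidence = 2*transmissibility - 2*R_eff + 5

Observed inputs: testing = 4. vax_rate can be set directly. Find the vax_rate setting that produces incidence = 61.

Substituting into the exposure equation gives exposure = 2*vax_rate + 4.
Substituting into the transmissibility equation gives transmissibility = 4*vax_rate - 9.
This gives incidence = 12*vax_rate + 1.
Solve 12*vax_rate + 1 = 61: vax_rate = (61 - 1) / 12 = 5.

vax_rate = 5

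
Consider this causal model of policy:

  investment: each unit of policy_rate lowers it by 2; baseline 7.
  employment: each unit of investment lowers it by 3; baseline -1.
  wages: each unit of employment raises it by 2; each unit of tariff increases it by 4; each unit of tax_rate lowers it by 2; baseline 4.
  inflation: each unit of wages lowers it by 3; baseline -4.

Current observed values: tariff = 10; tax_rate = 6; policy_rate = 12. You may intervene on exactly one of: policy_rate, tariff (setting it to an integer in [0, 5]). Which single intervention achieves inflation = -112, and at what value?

set policy_rate = 4

Intervening on policy_rate: with other inputs at their observed values, inflation = -36*policy_rate + 32. Solving for -112 gives policy_rate = 4, within [0, 5].
Intervening on tariff: inflation = -12*tariff - 280. Reaching -112 requires tariff = -14, outside [0, 5].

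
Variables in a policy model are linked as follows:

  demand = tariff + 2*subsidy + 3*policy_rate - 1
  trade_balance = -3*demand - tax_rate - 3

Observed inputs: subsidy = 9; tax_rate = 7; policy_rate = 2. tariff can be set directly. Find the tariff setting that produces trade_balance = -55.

Substituting into the demand equation gives demand = tariff + 23.
This gives trade_balance = -3*tariff - 79.
Solve -3*tariff - 79 = -55: tariff = (-55 + 79) / -3 = -8.

tariff = -8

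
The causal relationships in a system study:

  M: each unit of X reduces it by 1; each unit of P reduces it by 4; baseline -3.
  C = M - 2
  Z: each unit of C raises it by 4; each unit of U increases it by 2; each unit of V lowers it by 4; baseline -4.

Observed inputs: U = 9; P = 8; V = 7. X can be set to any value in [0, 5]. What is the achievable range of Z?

Substituting into the M equation gives M = -X - 35.
Substituting into the C equation gives C = -X - 37.
Substituting into the Z equation gives Z = -4*X - 162.
Linear in X, so extremes are at the endpoints: X = 0 gives Z = -162; X = 5 gives Z = -182.

-182 to -162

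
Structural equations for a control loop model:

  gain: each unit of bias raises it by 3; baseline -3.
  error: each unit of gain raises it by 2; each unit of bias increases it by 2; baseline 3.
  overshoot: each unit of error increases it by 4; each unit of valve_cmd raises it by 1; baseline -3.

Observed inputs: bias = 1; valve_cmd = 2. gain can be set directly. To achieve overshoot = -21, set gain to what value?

Intervening on gain fixes its value directly, overriding its dependence on bias.
Substituting into the error equation gives error = 2*gain + 5.
Substituting into the overshoot equation gives overshoot = 8*gain + 19.
Solve 8*gain + 19 = -21: gain = (-21 - 19) / 8 = -5.

gain = -5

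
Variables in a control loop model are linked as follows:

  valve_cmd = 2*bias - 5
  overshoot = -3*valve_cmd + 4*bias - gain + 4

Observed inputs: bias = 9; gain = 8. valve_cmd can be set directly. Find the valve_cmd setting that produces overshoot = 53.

valve_cmd = -7

Intervening on valve_cmd fixes its value directly, overriding its dependence on bias.
Substituting into the overshoot equation gives overshoot = -3*valve_cmd + 32.
Solve -3*valve_cmd + 32 = 53: valve_cmd = (53 - 32) / -3 = -7.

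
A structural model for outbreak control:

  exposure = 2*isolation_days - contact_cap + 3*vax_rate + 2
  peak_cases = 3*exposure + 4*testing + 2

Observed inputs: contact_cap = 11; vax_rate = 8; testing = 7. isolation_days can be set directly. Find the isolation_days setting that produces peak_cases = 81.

Substituting into the exposure equation gives exposure = 2*isolation_days + 15.
Substituting into the peak_cases equation gives peak_cases = 6*isolation_days + 75.
Solve 6*isolation_days + 75 = 81: isolation_days = (81 - 75) / 6 = 1.

isolation_days = 1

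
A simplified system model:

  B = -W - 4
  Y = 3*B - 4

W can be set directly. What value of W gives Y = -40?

W = 8

Substituting into the Y equation gives Y = -3*W - 16.
Solve -3*W - 16 = -40: W = (-40 + 16) / -3 = 8.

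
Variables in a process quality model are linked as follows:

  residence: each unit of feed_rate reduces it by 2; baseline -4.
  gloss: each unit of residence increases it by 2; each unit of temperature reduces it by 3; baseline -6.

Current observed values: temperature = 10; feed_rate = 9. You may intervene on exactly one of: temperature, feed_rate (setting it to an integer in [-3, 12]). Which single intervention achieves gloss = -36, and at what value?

Intervening on temperature: gloss = -3*temperature - 50. Reaching -36 requires temperature = -14/3, not an integer.
Intervening on feed_rate: with other inputs at their observed values, gloss = -4*feed_rate - 44. Solving for -36 gives feed_rate = -2, within [-3, 12].

set feed_rate = -2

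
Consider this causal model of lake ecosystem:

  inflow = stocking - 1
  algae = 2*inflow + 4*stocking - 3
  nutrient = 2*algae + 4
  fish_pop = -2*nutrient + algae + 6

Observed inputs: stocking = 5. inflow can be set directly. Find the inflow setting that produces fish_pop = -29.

inflow = -4

Intervening on inflow fixes its value directly, overriding its dependence on stocking.
Substituting into the algae equation gives algae = 2*inflow + 17.
Substituting into the nutrient equation gives nutrient = 4*inflow + 38.
Substituting into the fish_pop equation gives fish_pop = -6*inflow - 53.
Solve -6*inflow - 53 = -29: inflow = (-29 + 53) / -6 = -4.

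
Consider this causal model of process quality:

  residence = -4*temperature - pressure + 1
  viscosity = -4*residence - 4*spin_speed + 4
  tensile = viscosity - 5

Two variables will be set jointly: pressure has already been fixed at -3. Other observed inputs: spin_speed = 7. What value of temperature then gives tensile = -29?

temperature = 1

With pressure held at -3:
Substituting into the residence equation gives residence = -4*temperature + 4.
Substituting into the viscosity equation gives viscosity = 16*temperature - 40.
Substituting into the tensile equation gives tensile = 16*temperature - 45.
Solve 16*temperature - 45 = -29: temperature = (-29 + 45) / 16 = 1.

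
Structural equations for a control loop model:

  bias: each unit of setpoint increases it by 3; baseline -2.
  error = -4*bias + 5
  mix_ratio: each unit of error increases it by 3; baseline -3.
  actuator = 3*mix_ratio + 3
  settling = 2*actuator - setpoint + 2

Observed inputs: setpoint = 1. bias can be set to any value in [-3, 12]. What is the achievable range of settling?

Intervening on bias fixes its value directly, overriding its dependence on setpoint.
Substituting into the mix_ratio equation gives mix_ratio = -12*bias + 12.
This gives actuator = -36*bias + 39.
Substituting into the settling equation gives settling = -72*bias + 79.
Linear in bias, so extremes are at the endpoints: bias = -3 gives settling = 295; bias = 12 gives settling = -785.

-785 to 295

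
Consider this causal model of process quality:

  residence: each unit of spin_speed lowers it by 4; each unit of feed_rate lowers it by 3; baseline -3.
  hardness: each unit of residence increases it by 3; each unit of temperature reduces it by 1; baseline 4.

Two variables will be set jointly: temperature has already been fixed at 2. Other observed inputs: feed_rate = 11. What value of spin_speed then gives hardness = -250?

spin_speed = 12

With temperature held at 2:
Substituting into the residence equation gives residence = -4*spin_speed - 36.
hardness becomes -12*spin_speed - 106.
Solve -12*spin_speed - 106 = -250: spin_speed = (-250 + 106) / -12 = 12.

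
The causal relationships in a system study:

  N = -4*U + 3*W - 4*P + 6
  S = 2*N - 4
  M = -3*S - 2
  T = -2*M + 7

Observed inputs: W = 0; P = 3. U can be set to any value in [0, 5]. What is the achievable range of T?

-325 to -85

Substituting into the N equation gives N = -4*U - 6.
S becomes -8*U - 16.
So M = 24*U + 46.
So T = -48*U - 85.
Linear in U, so extremes are at the endpoints: U = 0 gives T = -85; U = 5 gives T = -325.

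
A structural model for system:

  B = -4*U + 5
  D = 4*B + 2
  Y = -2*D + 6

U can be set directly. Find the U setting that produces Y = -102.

U = -2

Substituting into the D equation gives D = -16*U + 22.
Substituting into the Y equation gives Y = 32*U - 38.
Solve 32*U - 38 = -102: U = (-102 + 38) / 32 = -2.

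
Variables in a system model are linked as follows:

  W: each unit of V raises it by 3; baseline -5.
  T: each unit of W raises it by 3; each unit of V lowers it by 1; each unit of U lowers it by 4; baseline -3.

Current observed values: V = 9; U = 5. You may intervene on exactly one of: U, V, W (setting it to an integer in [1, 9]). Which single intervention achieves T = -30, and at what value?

set V = 1

Intervening on U: T = -4*U + 54. Reaching -30 requires U = 21, outside [1, 9].
Intervening on V: with other inputs at their observed values, T = 8*V - 38. Solving for -30 gives V = 1, within [1, 9].
Intervening on W: T = 3*W - 32. Reaching -30 requires W = 2/3, not an integer.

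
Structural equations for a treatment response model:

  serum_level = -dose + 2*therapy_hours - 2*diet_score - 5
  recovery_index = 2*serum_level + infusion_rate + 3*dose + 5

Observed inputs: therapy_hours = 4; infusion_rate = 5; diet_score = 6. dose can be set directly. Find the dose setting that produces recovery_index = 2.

Substituting into the serum_level equation gives serum_level = -dose - 9.
Substituting into the recovery_index equation gives recovery_index = dose - 8.
Solve dose - 8 = 2: dose = (2 + 8) / 1 = 10.

dose = 10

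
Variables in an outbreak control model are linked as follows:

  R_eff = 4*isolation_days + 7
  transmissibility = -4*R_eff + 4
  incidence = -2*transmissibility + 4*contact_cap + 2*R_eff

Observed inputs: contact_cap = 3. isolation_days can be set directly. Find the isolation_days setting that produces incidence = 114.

isolation_days = 1

Substituting into the transmissibility equation gives transmissibility = -16*isolation_days - 24.
So incidence = 40*isolation_days + 74.
Solve 40*isolation_days + 74 = 114: isolation_days = (114 - 74) / 40 = 1.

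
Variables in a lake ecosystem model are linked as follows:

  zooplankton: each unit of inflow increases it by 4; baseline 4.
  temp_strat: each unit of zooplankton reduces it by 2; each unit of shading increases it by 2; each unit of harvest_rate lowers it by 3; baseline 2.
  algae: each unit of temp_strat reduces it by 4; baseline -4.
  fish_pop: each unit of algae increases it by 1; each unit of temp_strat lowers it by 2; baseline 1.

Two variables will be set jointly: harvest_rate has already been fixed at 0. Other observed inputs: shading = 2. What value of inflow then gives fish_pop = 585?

With harvest_rate held at 0:
Substituting into the temp_strat equation gives temp_strat = -8*inflow - 2.
This gives algae = 32*inflow + 4.
This gives fish_pop = 48*inflow + 9.
Solve 48*inflow + 9 = 585: inflow = (585 - 9) / 48 = 12.

inflow = 12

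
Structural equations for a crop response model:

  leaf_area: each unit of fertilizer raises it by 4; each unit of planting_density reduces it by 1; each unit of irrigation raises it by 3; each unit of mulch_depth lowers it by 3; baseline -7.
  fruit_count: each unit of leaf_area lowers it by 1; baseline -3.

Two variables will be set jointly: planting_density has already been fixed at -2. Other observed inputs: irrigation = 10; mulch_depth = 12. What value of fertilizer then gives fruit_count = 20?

fertilizer = -3

With planting_density held at -2:
Substituting into the leaf_area equation gives leaf_area = 4*fertilizer - 11.
So fruit_count = -4*fertilizer + 8.
Solve -4*fertilizer + 8 = 20: fertilizer = (20 - 8) / -4 = -3.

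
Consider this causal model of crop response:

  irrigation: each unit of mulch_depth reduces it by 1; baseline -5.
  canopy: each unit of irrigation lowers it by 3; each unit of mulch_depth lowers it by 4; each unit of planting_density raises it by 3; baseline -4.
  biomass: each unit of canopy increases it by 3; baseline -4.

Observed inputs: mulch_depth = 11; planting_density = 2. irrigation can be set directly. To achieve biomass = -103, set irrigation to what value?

irrigation = -3

Intervening on irrigation fixes its value directly, overriding its dependence on mulch_depth.
Substituting into the canopy equation gives canopy = -3*irrigation - 42.
So biomass = -9*irrigation - 130.
Solve -9*irrigation - 130 = -103: irrigation = (-103 + 130) / -9 = -3.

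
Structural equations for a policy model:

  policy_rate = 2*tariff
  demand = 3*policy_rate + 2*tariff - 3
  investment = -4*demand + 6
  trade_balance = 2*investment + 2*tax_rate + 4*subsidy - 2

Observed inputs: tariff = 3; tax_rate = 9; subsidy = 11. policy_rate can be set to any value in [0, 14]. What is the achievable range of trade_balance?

-288 to 48

Intervening on policy_rate fixes its value directly, overriding its dependence on tariff.
Substituting into the demand equation gives demand = 3*policy_rate + 3.
Substituting into the investment equation gives investment = -12*policy_rate - 6.
This gives trade_balance = -24*policy_rate + 48.
Linear in policy_rate, so extremes are at the endpoints: policy_rate = 0 gives trade_balance = 48; policy_rate = 14 gives trade_balance = -288.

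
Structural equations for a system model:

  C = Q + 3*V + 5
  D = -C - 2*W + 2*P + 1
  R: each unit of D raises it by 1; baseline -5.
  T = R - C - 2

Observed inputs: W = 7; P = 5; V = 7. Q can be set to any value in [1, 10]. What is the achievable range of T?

Substituting into the C equation gives C = Q + 26.
So D = -Q - 29.
Substituting into the R equation gives R = -Q - 34.
T becomes -2*Q - 62.
Linear in Q, so extremes are at the endpoints: Q = 1 gives T = -64; Q = 10 gives T = -82.

-82 to -64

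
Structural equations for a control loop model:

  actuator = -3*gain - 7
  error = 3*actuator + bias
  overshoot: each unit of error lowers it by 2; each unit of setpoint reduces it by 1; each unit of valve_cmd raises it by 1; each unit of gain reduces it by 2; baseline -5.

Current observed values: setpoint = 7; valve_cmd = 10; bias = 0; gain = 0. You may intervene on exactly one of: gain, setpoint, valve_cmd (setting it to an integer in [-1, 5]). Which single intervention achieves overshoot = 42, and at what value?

Intervening on gain: overshoot = 16*gain + 40. Reaching 42 requires gain = 1/8, not an integer.
Intervening on setpoint: with other inputs at their observed values, overshoot = -setpoint + 47. Solving for 42 gives setpoint = 5, within [-1, 5].
Intervening on valve_cmd: overshoot = valve_cmd + 30. Reaching 42 requires valve_cmd = 12, outside [-1, 5].

set setpoint = 5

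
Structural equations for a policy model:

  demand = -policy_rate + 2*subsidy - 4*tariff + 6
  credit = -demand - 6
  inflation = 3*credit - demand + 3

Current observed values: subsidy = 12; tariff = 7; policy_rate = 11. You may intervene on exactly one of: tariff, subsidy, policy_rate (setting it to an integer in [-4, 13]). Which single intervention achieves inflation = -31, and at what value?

set policy_rate = -2

Intervening on tariff: inflation = 16*tariff - 91. Reaching -31 requires tariff = 15/4, not an integer.
Intervening on subsidy: inflation = -8*subsidy + 117. Reaching -31 requires subsidy = 37/2, not an integer.
Intervening on policy_rate: with other inputs at their observed values, inflation = 4*policy_rate - 23. Solving for -31 gives policy_rate = -2, within [-4, 13].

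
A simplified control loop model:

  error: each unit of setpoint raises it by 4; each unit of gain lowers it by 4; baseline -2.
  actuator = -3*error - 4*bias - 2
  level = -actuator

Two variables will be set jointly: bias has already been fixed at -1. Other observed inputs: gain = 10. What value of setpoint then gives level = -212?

setpoint = -7

With bias held at -1:
Substituting into the error equation gives error = 4*setpoint - 42.
So actuator = -12*setpoint + 128.
This gives level = 12*setpoint - 128.
Solve 12*setpoint - 128 = -212: setpoint = (-212 + 128) / 12 = -7.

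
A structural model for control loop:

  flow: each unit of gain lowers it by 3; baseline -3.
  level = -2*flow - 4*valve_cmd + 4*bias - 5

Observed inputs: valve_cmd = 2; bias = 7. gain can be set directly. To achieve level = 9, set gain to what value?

gain = -2

Substituting into the level equation gives level = 6*gain + 21.
Solve 6*gain + 21 = 9: gain = (9 - 21) / 6 = -2.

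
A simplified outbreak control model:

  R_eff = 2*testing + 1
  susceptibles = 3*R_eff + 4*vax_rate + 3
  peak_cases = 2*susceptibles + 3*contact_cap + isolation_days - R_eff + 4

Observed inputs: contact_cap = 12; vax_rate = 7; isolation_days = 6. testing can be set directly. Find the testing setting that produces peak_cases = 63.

Substituting into the susceptibles equation gives susceptibles = 6*testing + 34.
peak_cases becomes 10*testing + 113.
Solve 10*testing + 113 = 63: testing = (63 - 113) / 10 = -5.

testing = -5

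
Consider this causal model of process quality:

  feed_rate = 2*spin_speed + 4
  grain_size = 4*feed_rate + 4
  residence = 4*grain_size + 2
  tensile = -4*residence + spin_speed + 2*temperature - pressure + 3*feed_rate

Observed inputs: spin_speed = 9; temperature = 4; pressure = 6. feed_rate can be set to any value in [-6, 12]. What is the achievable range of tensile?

Intervening on feed_rate fixes its value directly, overriding its dependence on spin_speed.
Substituting into the residence equation gives residence = 16*feed_rate + 18.
tensile becomes -61*feed_rate - 61.
Linear in feed_rate, so extremes are at the endpoints: feed_rate = -6 gives tensile = 305; feed_rate = 12 gives tensile = -793.

-793 to 305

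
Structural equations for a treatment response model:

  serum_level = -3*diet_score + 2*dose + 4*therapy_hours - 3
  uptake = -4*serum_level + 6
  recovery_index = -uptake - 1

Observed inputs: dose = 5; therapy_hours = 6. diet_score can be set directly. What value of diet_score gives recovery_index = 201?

diet_score = -7

Substituting into the serum_level equation gives serum_level = -3*diet_score + 31.
Substituting into the uptake equation gives uptake = 12*diet_score - 118.
recovery_index becomes -12*diet_score + 117.
Solve -12*diet_score + 117 = 201: diet_score = (201 - 117) / -12 = -7.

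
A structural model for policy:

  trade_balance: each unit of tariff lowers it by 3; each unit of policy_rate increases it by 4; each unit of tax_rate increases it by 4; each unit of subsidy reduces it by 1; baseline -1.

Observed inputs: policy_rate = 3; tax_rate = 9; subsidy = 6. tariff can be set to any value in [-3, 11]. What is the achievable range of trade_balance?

8 to 50

Substituting into the trade_balance equation gives trade_balance = -3*tariff + 41.
Linear in tariff, so extremes are at the endpoints: tariff = -3 gives trade_balance = 50; tariff = 11 gives trade_balance = 8.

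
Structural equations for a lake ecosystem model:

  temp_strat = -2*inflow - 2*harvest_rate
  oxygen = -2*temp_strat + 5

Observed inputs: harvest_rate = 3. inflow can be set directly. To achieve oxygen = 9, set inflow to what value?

Substituting into the temp_strat equation gives temp_strat = -2*inflow - 6.
Substituting into the oxygen equation gives oxygen = 4*inflow + 17.
Solve 4*inflow + 17 = 9: inflow = (9 - 17) / 4 = -2.

inflow = -2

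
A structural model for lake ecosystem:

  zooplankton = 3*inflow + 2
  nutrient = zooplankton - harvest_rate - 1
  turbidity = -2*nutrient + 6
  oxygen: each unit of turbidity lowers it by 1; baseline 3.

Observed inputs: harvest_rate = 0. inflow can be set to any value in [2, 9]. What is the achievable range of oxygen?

11 to 53

Substituting into the nutrient equation gives nutrient = 3*inflow + 1.
Substituting into the turbidity equation gives turbidity = -6*inflow + 4.
Substituting into the oxygen equation gives oxygen = 6*inflow - 1.
Linear in inflow, so extremes are at the endpoints: inflow = 2 gives oxygen = 11; inflow = 9 gives oxygen = 53.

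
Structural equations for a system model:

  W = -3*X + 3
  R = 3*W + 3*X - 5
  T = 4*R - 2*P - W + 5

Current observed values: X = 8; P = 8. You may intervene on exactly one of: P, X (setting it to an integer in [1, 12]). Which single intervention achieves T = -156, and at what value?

Intervening on P: with other inputs at their observed values, T = -2*P - 150. Solving for -156 gives P = 3, within [1, 12].
Intervening on X: T = -21*X + 2. Reaching -156 requires X = 158/21, not an integer.

set P = 3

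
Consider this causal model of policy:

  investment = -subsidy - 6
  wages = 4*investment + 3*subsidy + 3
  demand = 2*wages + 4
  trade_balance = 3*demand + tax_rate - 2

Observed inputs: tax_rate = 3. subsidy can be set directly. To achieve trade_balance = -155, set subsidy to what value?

Substituting into the wages equation gives wages = -subsidy - 21.
This gives demand = -2*subsidy - 38.
This gives trade_balance = -6*subsidy - 113.
Solve -6*subsidy - 113 = -155: subsidy = (-155 + 113) / -6 = 7.

subsidy = 7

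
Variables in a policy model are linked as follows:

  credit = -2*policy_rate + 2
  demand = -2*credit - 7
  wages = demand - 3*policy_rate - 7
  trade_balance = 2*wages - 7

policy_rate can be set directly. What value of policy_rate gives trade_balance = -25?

Substituting into the demand equation gives demand = 4*policy_rate - 11.
Substituting into the wages equation gives wages = policy_rate - 18.
trade_balance becomes 2*policy_rate - 43.
Solve 2*policy_rate - 43 = -25: policy_rate = (-25 + 43) / 2 = 9.

policy_rate = 9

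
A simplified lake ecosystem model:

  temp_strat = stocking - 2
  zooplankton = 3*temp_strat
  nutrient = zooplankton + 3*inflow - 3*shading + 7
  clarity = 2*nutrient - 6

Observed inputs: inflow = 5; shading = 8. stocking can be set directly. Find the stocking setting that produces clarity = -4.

Substituting into the zooplankton equation gives zooplankton = 3*stocking - 6.
Substituting into the nutrient equation gives nutrient = 3*stocking - 8.
This gives clarity = 6*stocking - 22.
Solve 6*stocking - 22 = -4: stocking = (-4 + 22) / 6 = 3.

stocking = 3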